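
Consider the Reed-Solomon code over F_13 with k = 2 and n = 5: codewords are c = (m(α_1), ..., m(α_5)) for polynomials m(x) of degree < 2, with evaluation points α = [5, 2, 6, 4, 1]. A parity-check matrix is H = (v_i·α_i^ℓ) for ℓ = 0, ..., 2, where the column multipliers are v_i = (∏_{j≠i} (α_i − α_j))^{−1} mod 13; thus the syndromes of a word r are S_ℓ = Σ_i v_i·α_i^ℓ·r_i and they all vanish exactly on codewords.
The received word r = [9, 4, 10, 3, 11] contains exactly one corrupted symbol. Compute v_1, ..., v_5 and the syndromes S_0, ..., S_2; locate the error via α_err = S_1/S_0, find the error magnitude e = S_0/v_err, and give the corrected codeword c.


S = (8, 9, 2), error at position 3, error magnitude e = 8, c = [9, 4, 2, 3, 11].

Step 1: column multipliers v_i = (∏_{j≠i}(α_i − α_j))^{−1} mod 13.
  i = 1 (α = 5): (5−2)(5−6)(5−4)(5−1) = 3·(−1)·1·4 = −12 ≡ 1, so v_1 = 1^{−1} = 1 (mod 13).
  i = 2 (α = 2): (2−5)(2−6)(2−4)(2−1) = (−3)·(−4)·(−2)·1 = −24 ≡ 2, so v_2 = 2^{−1} = 7 (mod 13).
  i = 3 (α = 6): (6−5)(6−2)(6−4)(6−1) = 1·4·2·5 = 40 ≡ 1, so v_3 = 1^{−1} = 1 (mod 13).
  i = 4 (α = 4): (4−5)(4−2)(4−6)(4−1) = (−1)·2·(−2)·3 = 12 ≡ 12, so v_4 = 12^{−1} = 12 (mod 13).
  i = 5 (α = 1): (1−5)(1−2)(1−6)(1−4) = (−4)·(−1)·(−5)·(−3) = 60 ≡ 8, so v_5 = 8^{−1} = 5 (mod 13).
  v = [1, 7, 1, 12, 5].
Step 2: syndromes of r = [9, 4, 10, 3, 11] (all sums mod 13).
  S_0 = Σ v_i r_i = 1·9 + 7·4 + 1·10 + 12·3 + 5·11 = 138 ≡ 8.
  S_1 = Σ v_i α_i r_i = 1·5·9 + 7·2·4 + 1·6·10 + 12·4·3 + 5·1·11 = 360 ≡ 9.
  α_i^2 mod 13 = [12, 4, 10, 3, 1].
  S_2 = Σ v_i α_i^2 r_i = 1·12·9 + 7·4·4 + 1·10·10 + 12·3·3 + 5·1·11 = 483 ≡ 2.
  S = (8, 9, 2) ≠ 0, so r is not a codeword (an error is present).
Step 3: locate the error. For a single error e at position i, S_ℓ = v_i·e·α_i^ℓ, so α_err = S_1/S_0.
  S_0^{−1} = 8^{−1} = 5 (mod 13), so α_err = 9·5 = 45 ≡ 6 = α_3. Error position i = 3.
  Consistency check: S_2/S_1 = 2·3 = 6 ≡ 6 = α_err ✓ (single-error assumption holds).
Step 4: error magnitude e = S_0/v_3 = S_0·∏_{j≠3}(α_3 − α_j) = 8·1 = 8 ≡ 8 (mod 13).
Step 5: correct position 3: c_3 = r_3 − e = 10 − 8 ≡ 2 (mod 13). Hence c = [9, 4, 2, 3, 11].
  Check: interpolating c through the α_i gives m(x) = 5 + 6·x (degree < 2) with m(α_i) = c_i for every i, so c is indeed a codeword.


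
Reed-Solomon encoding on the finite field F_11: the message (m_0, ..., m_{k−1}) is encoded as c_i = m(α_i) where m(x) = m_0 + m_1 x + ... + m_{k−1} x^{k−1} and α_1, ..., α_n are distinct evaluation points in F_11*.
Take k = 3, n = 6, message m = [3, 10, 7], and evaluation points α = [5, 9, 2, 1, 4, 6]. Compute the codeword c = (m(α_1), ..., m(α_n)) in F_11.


c = [8, 0, 7, 9, 1, 7]

Message polynomial: m(x) = 3 + 10·x + 7·x^2 (mod 11).
For each evaluation point α_i, compute m(α_i) mod 11:
  α_1 = 5: Horner steps 7 → 1 → 8, so m(5) = 8.
  α_2 = 9: Horner steps 7 → 7 → 0, so m(9) = 0.
  α_3 = 2: Horner steps 7 → 2 → 7, so m(2) = 7.
  α_4 = 1: Horner steps 7 → 6 → 9, so m(1) = 9.
  α_5 = 4: Horner steps 7 → 5 → 1, so m(4) = 1.
  α_6 = 6: Horner steps 7 → 8 → 7, so m(6) = 7.
Codeword c = [8, 0, 7, 9, 1, 7] ∈ F_11^6.


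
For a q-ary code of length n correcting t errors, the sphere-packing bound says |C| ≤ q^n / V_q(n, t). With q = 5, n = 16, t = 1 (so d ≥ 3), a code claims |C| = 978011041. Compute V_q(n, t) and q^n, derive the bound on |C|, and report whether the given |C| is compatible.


V_q(n, t) = 65, q^n = 152587890625, Hamming bound = 2347506009, |C| = 978011041 ≤ bound (satisfied).

Step 1: Compute V_q(n, t) = Σ_{j=0}^1 C(n, j) (q−1)^j.
  j = 0: C(16,0)·(4)^0 = 1·1 = 1.
  j = 1: C(16,1)·(4)^1 = 16·4 = 64.
  V_q(n, t) = 1 + 64 = 65.
Step 2: q^n = 5^16 = 152587890625.
Step 3: Hamming bound ⌊q^n / V_q(n,t)⌋ = ⌊152587890625/65⌋ = 2347506009.
Step 4: Compare |C| = 978011041 to 2347506009: satisfied.
The claimed |C| lies below the Hamming bound.


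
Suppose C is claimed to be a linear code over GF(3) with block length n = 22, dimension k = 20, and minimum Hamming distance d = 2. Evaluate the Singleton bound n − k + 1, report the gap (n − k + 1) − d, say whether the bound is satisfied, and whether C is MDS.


Singleton RHS = n − k + 1 = 3, slack = 1, bound satisfied, not MDS.

Singleton bound: d ≤ n − k + 1.
Here n = 22, k = 20, so n − k + 1 = 3.
Given d = 2, check d ≤ 3: YES.
Slack = (n − k + 1) − d = 1.
The code is NOT MDS (slack = 1 > 0).
Description: the claimed parameters are [22, 20, 2]_3; such a code would be non-MDS.


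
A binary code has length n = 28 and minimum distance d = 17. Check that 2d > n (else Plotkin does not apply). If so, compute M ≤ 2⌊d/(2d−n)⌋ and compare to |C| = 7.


Plotkin bound M ≤ 4; given |C| = 7 > bound (violated).

Check applicability: 2d = 34, n = 28.
2d − n = 6 > 0, so Plotkin applies.
Compute d/(2d−n) = 17/6 ≈ 2.8333.
⌊d/(2d−n)⌋ = 2.
Plotkin bound: M ≤ 2·2 = 4.
Given |C| = 7, check: VIOLATED.
This |C| is above the Plotkin bound, so no binary code with n = 28, d = 17 and 7 codewords exists.


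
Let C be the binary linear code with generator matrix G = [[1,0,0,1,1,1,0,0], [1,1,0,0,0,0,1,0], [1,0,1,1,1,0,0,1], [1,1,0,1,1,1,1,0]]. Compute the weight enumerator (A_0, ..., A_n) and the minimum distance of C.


Weight distribution: A_0 = 1, A_1 = 1, A_2 = 1, A_3 = 3, A_4 = 3, A_5 = 3, A_6 = 3, A_7 = 1. Minimum distance d = 1.

Enumerate all 2^4 = 16 messages m ∈ F_2^4.
For each, compute codeword c = mG in F_2^8, then tally its weight.
  m = 0000 → c = 00000000, weight = 0.
  m = 1000 → c = 10011100, weight = 4.
  m = 0100 → c = 11000010, weight = 3.
  m = 1100 → c = 01011110, weight = 5.
  m = 0010 → c = 10111001, weight = 5.
  m = 1010 → c = 00100101, weight = 3.
  m = 0110 → c = 01111011, weight = 6.
  m = 1110 → c = 11100111, weight = 6.
  m = 0001 → c = 11011110, weight = 6.
  m = 1001 → c = 01000010, weight = 2.
  m = 0101 → c = 00011100, weight = 3.
  m = 1101 → c = 10000000, weight = 1.
  m = 0011 → c = 01100111, weight = 5.
  m = 1011 → c = 11111011, weight = 7.
  m = 0111 → c = 10100101, weight = 4.
  m = 1111 → c = 00111001, weight = 4.
Tally weights:
  weight 0: 1 codewords.
  weight 1: 1 codewords.
  weight 2: 1 codewords.
  weight 3: 3 codewords.
  weight 4: 3 codewords.
  weight 5: 3 codewords.
  weight 6: 3 codewords.
  weight 7: 1 codewords.
Minimum distance d = smallest w > 0 with A_w > 0 = 1.
Sanity: Σ A_w = 16 = 2^4 = 16 ✓.


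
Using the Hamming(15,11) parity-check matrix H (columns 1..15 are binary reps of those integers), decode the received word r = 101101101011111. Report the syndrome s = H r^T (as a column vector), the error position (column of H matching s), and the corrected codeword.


s = (0, 1, 0, 1)^T, error position = 5, corrected codeword c = 101111101011111

Compute s = H r^T mod 2 one row at a time:
  s_1 = 0 + 1 + 0 + 1 + 1 + 1 + 1 + 1 = 6 ≡ 0 (mod 2).
  s_2 = 1 + 0 + 1 + 1 + 1 + 1 + 1 + 1 = 7 ≡ 1 (mod 2).
  s_3 = 0 + 1 + 1 + 1 + 0 + 1 + 1 + 1 = 6 ≡ 0 (mod 2).
  s_4 = 1 + 1 + 0 + 1 + 1 + 1 + 1 + 1 = 7 ≡ 1 (mod 2).
s = (0, 1, 0, 1)^T — this equals column 5 of H (binary 0101), so error is at position 5.
Correct: flip bit 5 of r = 101101101011111 to get c = 101111101011111.


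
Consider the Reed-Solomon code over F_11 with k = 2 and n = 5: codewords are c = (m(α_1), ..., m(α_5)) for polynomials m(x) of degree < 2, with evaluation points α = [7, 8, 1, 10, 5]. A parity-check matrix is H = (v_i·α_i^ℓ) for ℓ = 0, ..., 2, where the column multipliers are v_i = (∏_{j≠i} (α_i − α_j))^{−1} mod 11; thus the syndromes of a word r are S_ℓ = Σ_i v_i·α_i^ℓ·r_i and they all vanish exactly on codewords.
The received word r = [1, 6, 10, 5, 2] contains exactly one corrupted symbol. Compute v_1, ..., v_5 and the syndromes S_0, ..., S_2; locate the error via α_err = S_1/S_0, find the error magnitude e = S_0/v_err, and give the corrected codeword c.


S = (10, 10, 10), error at position 3, error magnitude e = 6, c = [1, 6, 4, 5, 2].

Step 1: column multipliers v_i = (∏_{j≠i}(α_i − α_j))^{−1} mod 11.
  i = 1 (α = 7): (7−8)(7−1)(7−10)(7−5) = (−1)·6·(−3)·2 = 36 ≡ 3, so v_1 = 3^{−1} = 4 (mod 11).
  i = 2 (α = 8): (8−7)(8−1)(8−10)(8−5) = 1·7·(−2)·3 = −42 ≡ 2, so v_2 = 2^{−1} = 6 (mod 11).
  i = 3 (α = 1): (1−7)(1−8)(1−10)(1−5) = (−6)·(−7)·(−9)·(−4) = 1512 ≡ 5, so v_3 = 5^{−1} = 9 (mod 11).
  i = 4 (α = 10): (10−7)(10−8)(10−1)(10−5) = 3·2·9·5 = 270 ≡ 6, so v_4 = 6^{−1} = 2 (mod 11).
  i = 5 (α = 5): (5−7)(5−8)(5−1)(5−10) = (−2)·(−3)·4·(−5) = −120 ≡ 1, so v_5 = 1^{−1} = 1 (mod 11).
  v = [4, 6, 9, 2, 1].
Step 2: syndromes of r = [1, 6, 10, 5, 2] (all sums mod 11).
  S_0 = Σ v_i r_i = 4·1 + 6·6 + 9·10 + 2·5 + 1·2 = 142 ≡ 10.
  S_1 = Σ v_i α_i r_i = 4·7·1 + 6·8·6 + 9·1·10 + 2·10·5 + 1·5·2 = 516 ≡ 10.
  α_i^2 mod 11 = [5, 9, 1, 1, 3].
  S_2 = Σ v_i α_i^2 r_i = 4·5·1 + 6·9·6 + 9·1·10 + 2·1·5 + 1·3·2 = 450 ≡ 10.
  S = (10, 10, 10) ≠ 0, so r is not a codeword (an error is present).
Step 3: locate the error. For a single error e at position i, S_ℓ = v_i·e·α_i^ℓ, so α_err = S_1/S_0.
  S_0^{−1} = 10^{−1} = 10 (mod 11), so α_err = 10·10 = 100 ≡ 1 = α_3. Error position i = 3.
  Consistency check: S_2/S_1 = 10·10 = 100 ≡ 1 = α_err ✓ (single-error assumption holds).
Step 4: error magnitude e = S_0/v_3 = S_0·∏_{j≠3}(α_3 − α_j) = 10·5 = 50 ≡ 6 (mod 11).
Step 5: correct position 3: c_3 = r_3 − e = 10 − 6 ≡ 4 (mod 11). Hence c = [1, 6, 4, 5, 2].
  Check: interpolating c through the α_i gives m(x) = 10 + 5·x (degree < 2) with m(α_i) = c_i for every i, so c is indeed a codeword.


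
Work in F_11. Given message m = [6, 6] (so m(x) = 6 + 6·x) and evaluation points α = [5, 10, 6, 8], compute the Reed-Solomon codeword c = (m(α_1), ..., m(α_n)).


c = [3, 0, 9, 10]

Message polynomial: m(x) = 6 + 6·x (mod 11).
For each evaluation point α_i, compute m(α_i) mod 11:
  α_1 = 5: Horner steps 6 → 3, so m(5) = 3.
  α_2 = 10: Horner steps 6 → 0, so m(10) = 0.
  α_3 = 6: Horner steps 6 → 9, so m(6) = 9.
  α_4 = 8: Horner steps 6 → 10, so m(8) = 10.
Codeword c = [3, 0, 9, 10] ∈ F_11^4.


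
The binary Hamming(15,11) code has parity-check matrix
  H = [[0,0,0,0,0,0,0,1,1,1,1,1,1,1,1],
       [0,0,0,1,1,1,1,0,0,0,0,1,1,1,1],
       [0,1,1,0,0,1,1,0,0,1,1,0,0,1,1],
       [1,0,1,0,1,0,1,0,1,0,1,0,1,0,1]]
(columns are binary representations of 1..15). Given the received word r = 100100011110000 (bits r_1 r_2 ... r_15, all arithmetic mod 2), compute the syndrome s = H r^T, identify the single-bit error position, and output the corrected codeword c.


s = (0, 1, 0, 1)^T, error position = 5, corrected codeword c = 100110011110000

Compute s = H r^T mod 2 one row at a time:
  s_1 = 1 + 1 + 1 + 1 + 0 + 0 + 0 + 0 = 4 ≡ 0 (mod 2).
  s_2 = 1 + 0 + 0 + 0 + 0 + 0 + 0 + 0 = 1 ≡ 1 (mod 2).
  s_3 = 0 + 0 + 0 + 0 + 1 + 1 + 0 + 0 = 2 ≡ 0 (mod 2).
  s_4 = 1 + 0 + 0 + 0 + 1 + 1 + 0 + 0 = 3 ≡ 1 (mod 2).
s = (0, 1, 0, 1)^T — this equals column 5 of H (binary 0101), so error is at position 5.
Correct: flip bit 5 of r = 100100011110000 to get c = 100110011110000.


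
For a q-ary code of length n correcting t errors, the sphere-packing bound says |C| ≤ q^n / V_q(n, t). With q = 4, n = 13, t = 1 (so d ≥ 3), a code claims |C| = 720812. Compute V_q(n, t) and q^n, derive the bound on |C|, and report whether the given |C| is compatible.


V_q(n, t) = 40, q^n = 67108864, Hamming bound = 1677721, |C| = 720812 ≤ bound (satisfied).

Step 1: Compute V_q(n, t) = Σ_{j=0}^1 C(n, j) (q−1)^j.
  j = 0: C(13,0)·(3)^0 = 1·1 = 1.
  j = 1: C(13,1)·(3)^1 = 13·3 = 39.
  V_q(n, t) = 1 + 39 = 40.
Step 2: q^n = 4^13 = 67108864.
Step 3: Hamming bound ⌊q^n / V_q(n,t)⌋ = ⌊67108864/40⌋ = 1677721.
Step 4: Compare |C| = 720812 to 1677721: satisfied.
The claimed |C| lies below the Hamming bound.


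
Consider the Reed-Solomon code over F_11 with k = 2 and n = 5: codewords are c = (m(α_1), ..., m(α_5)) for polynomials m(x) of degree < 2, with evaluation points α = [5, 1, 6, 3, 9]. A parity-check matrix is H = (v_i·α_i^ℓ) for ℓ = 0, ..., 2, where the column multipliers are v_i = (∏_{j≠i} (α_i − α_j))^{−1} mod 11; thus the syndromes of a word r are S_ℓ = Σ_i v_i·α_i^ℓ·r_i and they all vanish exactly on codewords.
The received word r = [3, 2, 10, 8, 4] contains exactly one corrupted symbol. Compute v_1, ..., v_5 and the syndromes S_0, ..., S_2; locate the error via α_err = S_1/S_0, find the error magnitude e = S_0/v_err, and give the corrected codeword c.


S = (7, 9, 10), error at position 3, error magnitude e = 4, c = [3, 2, 6, 8, 4].

Step 1: column multipliers v_i = (∏_{j≠i}(α_i − α_j))^{−1} mod 11.
  i = 1 (α = 5): (5−1)(5−6)(5−3)(5−9) = 4·(−1)·2·(−4) = 32 ≡ 10, so v_1 = 10^{−1} = 10 (mod 11).
  i = 2 (α = 1): (1−5)(1−6)(1−3)(1−9) = (−4)·(−5)·(−2)·(−8) = 320 ≡ 1, so v_2 = 1^{−1} = 1 (mod 11).
  i = 3 (α = 6): (6−5)(6−1)(6−3)(6−9) = 1·5·3·(−3) = −45 ≡ 10, so v_3 = 10^{−1} = 10 (mod 11).
  i = 4 (α = 3): (3−5)(3−1)(3−6)(3−9) = (−2)·2·(−3)·(−6) = −72 ≡ 5, so v_4 = 5^{−1} = 9 (mod 11).
  i = 5 (α = 9): (9−5)(9−1)(9−6)(9−3) = 4·8·3·6 = 576 ≡ 4, so v_5 = 4^{−1} = 3 (mod 11).
  v = [10, 1, 10, 9, 3].
Step 2: syndromes of r = [3, 2, 10, 8, 4] (all sums mod 11).
  S_0 = Σ v_i r_i = 10·3 + 1·2 + 10·10 + 9·8 + 3·4 = 216 ≡ 7.
  S_1 = Σ v_i α_i r_i = 10·5·3 + 1·1·2 + 10·6·10 + 9·3·8 + 3·9·4 = 1076 ≡ 9.
  α_i^2 mod 11 = [3, 1, 3, 9, 4].
  S_2 = Σ v_i α_i^2 r_i = 10·3·3 + 1·1·2 + 10·3·10 + 9·9·8 + 3·4·4 = 1088 ≡ 10.
  S = (7, 9, 10) ≠ 0, so r is not a codeword (an error is present).
Step 3: locate the error. For a single error e at position i, S_ℓ = v_i·e·α_i^ℓ, so α_err = S_1/S_0.
  S_0^{−1} = 7^{−1} = 8 (mod 11), so α_err = 9·8 = 72 ≡ 6 = α_3. Error position i = 3.
  Consistency check: S_2/S_1 = 10·5 = 50 ≡ 6 = α_err ✓ (single-error assumption holds).
Step 4: error magnitude e = S_0/v_3 = S_0·∏_{j≠3}(α_3 − α_j) = 7·10 = 70 ≡ 4 (mod 11).
Step 5: correct position 3: c_3 = r_3 − e = 10 − 4 ≡ 6 (mod 11). Hence c = [3, 2, 6, 8, 4].
  Check: interpolating c through the α_i gives m(x) = 10 + 3·x (degree < 2) with m(α_i) = c_i for every i, so c is indeed a codeword.


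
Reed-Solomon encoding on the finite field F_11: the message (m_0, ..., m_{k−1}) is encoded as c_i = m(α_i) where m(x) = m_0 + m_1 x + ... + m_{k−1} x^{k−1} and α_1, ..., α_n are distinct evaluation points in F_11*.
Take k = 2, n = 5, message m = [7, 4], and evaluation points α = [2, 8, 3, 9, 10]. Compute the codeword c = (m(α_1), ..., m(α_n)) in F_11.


c = [4, 6, 8, 10, 3]

Message polynomial: m(x) = 7 + 4·x (mod 11).
For each evaluation point α_i, compute m(α_i) mod 11:
  α_1 = 2: Horner steps 4 → 4, so m(2) = 4.
  α_2 = 8: Horner steps 4 → 6, so m(8) = 6.
  α_3 = 3: Horner steps 4 → 8, so m(3) = 8.
  α_4 = 9: Horner steps 4 → 10, so m(9) = 10.
  α_5 = 10: Horner steps 4 → 3, so m(10) = 3.
Codeword c = [4, 6, 8, 10, 3] ∈ F_11^5.


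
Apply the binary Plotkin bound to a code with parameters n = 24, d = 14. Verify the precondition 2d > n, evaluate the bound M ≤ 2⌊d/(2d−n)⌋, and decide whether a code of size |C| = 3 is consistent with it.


Plotkin bound M ≤ 6; given |C| = 3 ≤ bound (satisfied).

Check applicability: 2d = 28, n = 24.
2d − n = 4 > 0, so Plotkin applies.
Compute d/(2d−n) = 14/4 ≈ 3.5000.
⌊d/(2d−n)⌋ = 3.
Plotkin bound: M ≤ 2·3 = 6.
Given |C| = 3, check: satisfied.
This |C| is below the Plotkin bound.


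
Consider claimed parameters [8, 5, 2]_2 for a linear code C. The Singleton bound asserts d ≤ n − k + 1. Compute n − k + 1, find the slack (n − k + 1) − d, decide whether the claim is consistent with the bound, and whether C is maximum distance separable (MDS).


Singleton RHS = n − k + 1 = 4, slack = 2, bound satisfied, not MDS.

Singleton bound: d ≤ n − k + 1.
Here n = 8, k = 5, so n − k + 1 = 4.
Given d = 2, check d ≤ 4: YES.
Slack = (n − k + 1) − d = 2.
The code is NOT MDS (slack = 2 > 0).
Description: the claimed parameters are [8, 5, 2]_2; such a code would be non-MDS.


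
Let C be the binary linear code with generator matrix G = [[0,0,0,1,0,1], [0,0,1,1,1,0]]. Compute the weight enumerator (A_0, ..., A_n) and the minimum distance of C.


Weight distribution: A_0 = 1, A_2 = 1, A_3 = 2. Minimum distance d = 2.

Enumerate all 2^2 = 4 messages m ∈ F_2^2.
For each, compute codeword c = mG in F_2^6, then tally its weight.
  m = 00 → c = 000000, weight = 0.
  m = 10 → c = 000101, weight = 2.
  m = 01 → c = 001110, weight = 3.
  m = 11 → c = 001011, weight = 3.
Tally weights:
  weight 0: 1 codewords.
  weight 2: 1 codewords.
  weight 3: 2 codewords.
Minimum distance d = smallest w > 0 with A_w > 0 = 2.
Sanity: Σ A_w = 4 = 2^2 = 4 ✓.


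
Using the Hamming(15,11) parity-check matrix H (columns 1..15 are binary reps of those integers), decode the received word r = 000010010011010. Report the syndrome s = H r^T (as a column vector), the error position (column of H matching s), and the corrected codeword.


s = (0, 1, 0, 0)^T, error position = 4, corrected codeword c = 000110010011010

Compute s = H r^T mod 2 one row at a time:
  s_1 = 1 + 0 + 0 + 1 + 1 + 0 + 1 + 0 = 4 ≡ 0 (mod 2).
  s_2 = 0 + 1 + 0 + 0 + 1 + 0 + 1 + 0 = 3 ≡ 1 (mod 2).
  s_3 = 0 + 0 + 0 + 0 + 0 + 1 + 1 + 0 = 2 ≡ 0 (mod 2).
  s_4 = 0 + 0 + 1 + 0 + 0 + 1 + 0 + 0 = 2 ≡ 0 (mod 2).
s = (0, 1, 0, 0)^T — this equals column 4 of H (binary 0100), so error is at position 4.
Correct: flip bit 4 of r = 000010010011010 to get c = 000110010011010.


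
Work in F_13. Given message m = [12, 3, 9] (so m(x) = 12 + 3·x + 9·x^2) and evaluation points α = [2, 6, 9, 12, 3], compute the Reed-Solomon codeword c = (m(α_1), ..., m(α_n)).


c = [2, 3, 1, 5, 11]

Message polynomial: m(x) = 12 + 3·x + 9·x^2 (mod 13).
For each evaluation point α_i, compute m(α_i) mod 13:
  α_1 = 2: Horner steps 9 → 8 → 2, so m(2) = 2.
  α_2 = 6: Horner steps 9 → 5 → 3, so m(6) = 3.
  α_3 = 9: Horner steps 9 → 6 → 1, so m(9) = 1.
  α_4 = 12: Horner steps 9 → 7 → 5, so m(12) = 5.
  α_5 = 3: Horner steps 9 → 4 → 11, so m(3) = 11.
Codeword c = [2, 3, 1, 5, 11] ∈ F_13^5.


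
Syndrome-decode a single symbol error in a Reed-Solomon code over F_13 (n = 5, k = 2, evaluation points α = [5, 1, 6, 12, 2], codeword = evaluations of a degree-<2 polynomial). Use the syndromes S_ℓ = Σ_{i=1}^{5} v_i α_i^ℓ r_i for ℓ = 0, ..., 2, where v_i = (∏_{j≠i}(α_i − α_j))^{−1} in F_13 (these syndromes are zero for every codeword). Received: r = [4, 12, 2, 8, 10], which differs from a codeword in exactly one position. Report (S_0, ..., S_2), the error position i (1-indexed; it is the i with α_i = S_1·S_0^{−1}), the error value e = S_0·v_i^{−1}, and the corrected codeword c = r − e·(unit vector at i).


S = (1, 12, 1), error at position 4, error magnitude e = 5, c = [4, 12, 2, 3, 10].

Step 1: column multipliers v_i = (∏_{j≠i}(α_i − α_j))^{−1} mod 13.
  i = 1 (α = 5): (5−1)(5−6)(5−12)(5−2) = 4·(−1)·(−7)·3 = 84 ≡ 6, so v_1 = 6^{−1} = 11 (mod 13).
  i = 2 (α = 1): (1−5)(1−6)(1−12)(1−2) = (−4)·(−5)·(−11)·(−1) = 220 ≡ 12, so v_2 = 12^{−1} = 12 (mod 13).
  i = 3 (α = 6): (6−5)(6−1)(6−12)(6−2) = 1·5·(−6)·4 = −120 ≡ 10, so v_3 = 10^{−1} = 4 (mod 13).
  i = 4 (α = 12): (12−5)(12−1)(12−6)(12−2) = 7·11·6·10 = 4620 ≡ 5, so v_4 = 5^{−1} = 8 (mod 13).
  i = 5 (α = 2): (2−5)(2−1)(2−6)(2−12) = (−3)·1·(−4)·(−10) = −120 ≡ 10, so v_5 = 10^{−1} = 4 (mod 13).
  v = [11, 12, 4, 8, 4].
Step 2: syndromes of r = [4, 12, 2, 8, 10] (all sums mod 13).
  S_0 = Σ v_i r_i = 11·4 + 12·12 + 4·2 + 8·8 + 4·10 = 300 ≡ 1.
  S_1 = Σ v_i α_i r_i = 11·5·4 + 12·1·12 + 4·6·2 + 8·12·8 + 4·2·10 = 1260 ≡ 12.
  α_i^2 mod 13 = [12, 1, 10, 1, 4].
  S_2 = Σ v_i α_i^2 r_i = 11·12·4 + 12·1·12 + 4·10·2 + 8·1·8 + 4·4·10 = 976 ≡ 1.
  S = (1, 12, 1) ≠ 0, so r is not a codeword (an error is present).
Step 3: locate the error. For a single error e at position i, S_ℓ = v_i·e·α_i^ℓ, so α_err = S_1/S_0.
  S_0^{−1} = 1^{−1} = 1 (mod 13), so α_err = 12·1 = 12 ≡ 12 = α_4. Error position i = 4.
  Consistency check: S_2/S_1 = 1·12 = 12 ≡ 12 = α_err ✓ (single-error assumption holds).
Step 4: error magnitude e = S_0/v_4 = S_0·∏_{j≠4}(α_4 − α_j) = 1·5 = 5 ≡ 5 (mod 13).
Step 5: correct position 4: c_4 = r_4 − e = 8 − 5 ≡ 3 (mod 13). Hence c = [4, 12, 2, 3, 10].
  Check: interpolating c through the α_i gives m(x) = 1 + 11·x (degree < 2) with m(α_i) = c_i for every i, so c is indeed a codeword.


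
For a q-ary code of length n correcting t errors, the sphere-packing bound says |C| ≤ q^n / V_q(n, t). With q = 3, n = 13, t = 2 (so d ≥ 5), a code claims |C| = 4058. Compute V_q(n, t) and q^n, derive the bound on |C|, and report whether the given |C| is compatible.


V_q(n, t) = 339, q^n = 1594323, Hamming bound = 4703, |C| = 4058 ≤ bound (satisfied).

Step 1: Compute V_q(n, t) = Σ_{j=0}^2 C(n, j) (q−1)^j.
  j = 0: C(13,0)·(2)^0 = 1·1 = 1.
  j = 1: C(13,1)·(2)^1 = 13·2 = 26.
  j = 2: C(13,2)·(2)^2 = 78·4 = 312.
  V_q(n, t) = 1 + 26 + 312 = 339.
Step 2: q^n = 3^13 = 1594323.
Step 3: Hamming bound ⌊q^n / V_q(n,t)⌋ = ⌊1594323/339⌋ = 4703.
Step 4: Compare |C| = 4058 to 4703: satisfied.
The claimed |C| lies below the Hamming bound.


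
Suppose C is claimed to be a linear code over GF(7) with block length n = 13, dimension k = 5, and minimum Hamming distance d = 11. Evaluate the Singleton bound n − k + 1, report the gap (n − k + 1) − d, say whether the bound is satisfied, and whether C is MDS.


Singleton RHS = n − k + 1 = 9, slack = -2, bound violated (no such code; not MDS).

Singleton bound: d ≤ n − k + 1.
Here n = 13, k = 5, so n − k + 1 = 9.
Given d = 11, check d ≤ 9: NO.
Slack = (n − k + 1) − d = -2.
The slack is negative: d = 11 exceeds n − k + 1 = 9 by 2, so the Singleton bound is violated and no linear [13, 5, 11]_7 code can exist. In particular it is not MDS (MDS requires d = n − k + 1 exactly).
Description: the claimed parameters are [13, 5, 11]_7; such a code would be impossible (violates the Singleton bound).


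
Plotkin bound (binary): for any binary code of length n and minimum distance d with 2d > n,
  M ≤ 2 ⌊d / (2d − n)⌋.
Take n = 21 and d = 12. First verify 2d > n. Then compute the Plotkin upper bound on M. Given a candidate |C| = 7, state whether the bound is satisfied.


Plotkin bound M ≤ 8; given |C| = 7 ≤ bound (satisfied).

Check applicability: 2d = 24, n = 21.
2d − n = 3 > 0, so Plotkin applies.
Compute d/(2d−n) = 12/3 ≈ 4.0000.
⌊d/(2d−n)⌋ = 4.
Plotkin bound: M ≤ 2·4 = 8.
Given |C| = 7, check: satisfied.
This |C| is below the Plotkin bound.


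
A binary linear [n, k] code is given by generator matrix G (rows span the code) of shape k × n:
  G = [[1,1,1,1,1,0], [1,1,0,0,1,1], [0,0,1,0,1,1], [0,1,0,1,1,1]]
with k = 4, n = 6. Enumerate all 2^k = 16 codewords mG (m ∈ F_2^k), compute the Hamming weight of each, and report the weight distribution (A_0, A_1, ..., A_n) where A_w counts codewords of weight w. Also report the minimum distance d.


Weight distribution: A_0 = 1, A_2 = 4, A_3 = 6, A_4 = 3, A_5 = 2. Minimum distance d = 2.

Enumerate all 2^4 = 16 messages m ∈ F_2^4.
For each, compute codeword c = mG in F_2^6, then tally its weight.
  m = 0000 → c = 000000, weight = 0.
  m = 1000 → c = 111110, weight = 5.
  m = 0100 → c = 110011, weight = 4.
  m = 1100 → c = 001101, weight = 3.
  m = 0010 → c = 001011, weight = 3.
  m = 1010 → c = 110101, weight = 4.
  m = 0110 → c = 111000, weight = 3.
  m = 1110 → c = 000110, weight = 2.
  m = 0001 → c = 010111, weight = 4.
  m = 1001 → c = 101001, weight = 3.
  m = 0101 → c = 100100, weight = 2.
  m = 1101 → c = 011010, weight = 3.
  m = 0011 → c = 011100, weight = 3.
  m = 1011 → c = 100010, weight = 2.
  m = 0111 → c = 101111, weight = 5.
  m = 1111 → c = 010001, weight = 2.
Tally weights:
  weight 0: 1 codewords.
  weight 2: 4 codewords.
  weight 3: 6 codewords.
  weight 4: 3 codewords.
  weight 5: 2 codewords.
Minimum distance d = smallest w > 0 with A_w > 0 = 2.
Sanity: Σ A_w = 16 = 2^4 = 16 ✓.


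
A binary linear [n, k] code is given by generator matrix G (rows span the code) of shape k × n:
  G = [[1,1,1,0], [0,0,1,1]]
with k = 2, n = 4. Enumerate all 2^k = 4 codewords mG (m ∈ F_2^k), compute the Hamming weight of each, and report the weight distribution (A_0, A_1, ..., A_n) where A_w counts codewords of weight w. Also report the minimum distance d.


Weight distribution: A_0 = 1, A_2 = 1, A_3 = 2. Minimum distance d = 2.

Enumerate all 2^2 = 4 messages m ∈ F_2^2.
For each, compute codeword c = mG in F_2^4, then tally its weight.
  m = 00 → c = 0000, weight = 0.
  m = 10 → c = 1110, weight = 3.
  m = 01 → c = 0011, weight = 2.
  m = 11 → c = 1101, weight = 3.
Tally weights:
  weight 0: 1 codewords.
  weight 2: 1 codewords.
  weight 3: 2 codewords.
Minimum distance d = smallest w > 0 with A_w > 0 = 2.
Sanity: Σ A_w = 4 = 2^2 = 4 ✓.


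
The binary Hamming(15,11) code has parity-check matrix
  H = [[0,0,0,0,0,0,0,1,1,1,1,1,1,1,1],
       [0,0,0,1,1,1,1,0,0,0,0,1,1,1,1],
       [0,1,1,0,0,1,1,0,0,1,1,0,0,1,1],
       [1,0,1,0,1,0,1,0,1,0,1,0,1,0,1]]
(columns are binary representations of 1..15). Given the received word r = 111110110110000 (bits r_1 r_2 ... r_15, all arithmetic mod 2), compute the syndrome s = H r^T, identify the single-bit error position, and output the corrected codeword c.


s = (1, 1, 1, 1)^T, error position = 15, corrected codeword c = 111110110110001

Compute s = H r^T mod 2 one row at a time:
  s_1 = 1 + 0 + 1 + 1 + 0 + 0 + 0 + 0 = 3 ≡ 1 (mod 2).
  s_2 = 1 + 1 + 0 + 1 + 0 + 0 + 0 + 0 = 3 ≡ 1 (mod 2).
  s_3 = 1 + 1 + 0 + 1 + 1 + 1 + 0 + 0 = 5 ≡ 1 (mod 2).
  s_4 = 1 + 1 + 1 + 1 + 0 + 1 + 0 + 0 = 5 ≡ 1 (mod 2).
s = (1, 1, 1, 1)^T — this equals column 15 of H (binary 1111), so error is at position 15.
Correct: flip bit 15 of r = 111110110110000 to get c = 111110110110001.


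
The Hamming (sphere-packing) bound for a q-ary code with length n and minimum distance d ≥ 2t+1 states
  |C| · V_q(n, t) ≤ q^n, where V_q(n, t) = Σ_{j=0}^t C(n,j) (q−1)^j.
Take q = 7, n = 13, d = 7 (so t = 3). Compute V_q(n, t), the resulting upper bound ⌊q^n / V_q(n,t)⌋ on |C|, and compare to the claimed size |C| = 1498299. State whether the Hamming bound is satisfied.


V_q(n, t) = 64663, q^n = 96889010407, Hamming bound = 1498368, |C| = 1498299 ≤ bound (satisfied).

Step 1: Compute V_q(n, t) = Σ_{j=0}^3 C(n, j) (q−1)^j.
  j = 0: C(13,0)·(6)^0 = 1·1 = 1.
  j = 1: C(13,1)·(6)^1 = 13·6 = 78.
  j = 2: C(13,2)·(6)^2 = 78·36 = 2808.
  j = 3: C(13,3)·(6)^3 = 286·216 = 61776.
  V_q(n, t) = 1 + 78 + 2808 + 61776 = 64663.
Step 2: q^n = 7^13 = 96889010407.
Step 3: Hamming bound ⌊q^n / V_q(n,t)⌋ = ⌊96889010407/64663⌋ = 1498368.
Step 4: Compare |C| = 1498299 to 1498368: satisfied.
The claimed |C| lies below the Hamming bound.


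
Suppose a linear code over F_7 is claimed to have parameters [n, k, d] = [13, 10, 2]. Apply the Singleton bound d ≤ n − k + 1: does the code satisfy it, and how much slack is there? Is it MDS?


Singleton RHS = n − k + 1 = 4, slack = 2, bound satisfied, not MDS.

Singleton bound: d ≤ n − k + 1.
Here n = 13, k = 10, so n − k + 1 = 4.
Given d = 2, check d ≤ 4: YES.
Slack = (n − k + 1) − d = 2.
The code is NOT MDS (slack = 2 > 0).
Description: the claimed parameters are [13, 10, 2]_7; such a code would be non-MDS.


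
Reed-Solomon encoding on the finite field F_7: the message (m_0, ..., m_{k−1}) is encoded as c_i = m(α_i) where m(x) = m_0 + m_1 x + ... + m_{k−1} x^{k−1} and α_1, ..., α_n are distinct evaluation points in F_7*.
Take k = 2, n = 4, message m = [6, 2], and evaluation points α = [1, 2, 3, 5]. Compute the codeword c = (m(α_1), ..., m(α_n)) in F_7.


c = [1, 3, 5, 2]

Message polynomial: m(x) = 6 + 2·x (mod 7).
For each evaluation point α_i, compute m(α_i) mod 7:
  α_1 = 1: Horner steps 2 → 1, so m(1) = 1.
  α_2 = 2: Horner steps 2 → 3, so m(2) = 3.
  α_3 = 3: Horner steps 2 → 5, so m(3) = 5.
  α_4 = 5: Horner steps 2 → 2, so m(5) = 2.
Codeword c = [1, 3, 5, 2] ∈ F_7^4.


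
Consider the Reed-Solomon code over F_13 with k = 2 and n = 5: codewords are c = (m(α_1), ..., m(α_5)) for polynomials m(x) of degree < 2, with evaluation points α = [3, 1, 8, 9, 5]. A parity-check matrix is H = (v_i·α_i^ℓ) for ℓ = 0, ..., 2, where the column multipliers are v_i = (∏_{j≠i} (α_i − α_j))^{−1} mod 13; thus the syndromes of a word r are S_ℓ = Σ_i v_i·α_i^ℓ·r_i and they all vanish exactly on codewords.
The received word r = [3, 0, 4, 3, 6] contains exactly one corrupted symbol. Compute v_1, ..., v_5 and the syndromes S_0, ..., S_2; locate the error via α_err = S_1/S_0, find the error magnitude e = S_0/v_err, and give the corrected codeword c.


S = (3, 1, 9), error at position 4, error magnitude e = 4, c = [3, 0, 4, 12, 6].

Step 1: column multipliers v_i = (∏_{j≠i}(α_i − α_j))^{−1} mod 13.
  i = 1 (α = 3): (3−1)(3−8)(3−9)(3−5) = 2·(−5)·(−6)·(−2) = −120 ≡ 10, so v_1 = 10^{−1} = 4 (mod 13).
  i = 2 (α = 1): (1−3)(1−8)(1−9)(1−5) = (−2)·(−7)·(−8)·(−4) = 448 ≡ 6, so v_2 = 6^{−1} = 11 (mod 13).
  i = 3 (α = 8): (8−3)(8−1)(8−9)(8−5) = 5·7·(−1)·3 = −105 ≡ 12, so v_3 = 12^{−1} = 12 (mod 13).
  i = 4 (α = 9): (9−3)(9−1)(9−8)(9−5) = 6·8·1·4 = 192 ≡ 10, so v_4 = 10^{−1} = 4 (mod 13).
  i = 5 (α = 5): (5−3)(5−1)(5−8)(5−9) = 2·4·(−3)·(−4) = 96 ≡ 5, so v_5 = 5^{−1} = 8 (mod 13).
  v = [4, 11, 12, 4, 8].
Step 2: syndromes of r = [3, 0, 4, 3, 6] (all sums mod 13).
  S_0 = Σ v_i r_i = 4·3 + 11·0 + 12·4 + 4·3 + 8·6 = 120 ≡ 3.
  S_1 = Σ v_i α_i r_i = 4·3·3 + 11·1·0 + 12·8·4 + 4·9·3 + 8·5·6 = 768 ≡ 1.
  α_i^2 mod 13 = [9, 1, 12, 3, 12].
  S_2 = Σ v_i α_i^2 r_i = 4·9·3 + 11·1·0 + 12·12·4 + 4·3·3 + 8·12·6 = 1296 ≡ 9.
  S = (3, 1, 9) ≠ 0, so r is not a codeword (an error is present).
Step 3: locate the error. For a single error e at position i, S_ℓ = v_i·e·α_i^ℓ, so α_err = S_1/S_0.
  S_0^{−1} = 3^{−1} = 9 (mod 13), so α_err = 1·9 = 9 ≡ 9 = α_4. Error position i = 4.
  Consistency check: S_2/S_1 = 9·1 = 9 ≡ 9 = α_err ✓ (single-error assumption holds).
Step 4: error magnitude e = S_0/v_4 = S_0·∏_{j≠4}(α_4 − α_j) = 3·10 = 30 ≡ 4 (mod 13).
Step 5: correct position 4: c_4 = r_4 − e = 3 − 4 ≡ 12 (mod 13). Hence c = [3, 0, 4, 12, 6].
  Check: interpolating c through the α_i gives m(x) = 5 + 8·x (degree < 2) with m(α_i) = c_i for every i, so c is indeed a codeword.


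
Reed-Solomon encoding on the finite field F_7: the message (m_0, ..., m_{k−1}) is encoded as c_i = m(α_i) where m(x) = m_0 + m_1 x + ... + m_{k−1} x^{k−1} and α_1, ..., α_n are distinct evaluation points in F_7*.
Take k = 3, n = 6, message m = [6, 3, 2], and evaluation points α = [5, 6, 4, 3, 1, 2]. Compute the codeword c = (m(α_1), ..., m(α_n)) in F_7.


c = [1, 5, 1, 5, 4, 6]

Message polynomial: m(x) = 6 + 3·x + 2·x^2 (mod 7).
For each evaluation point α_i, compute m(α_i) mod 7:
  α_1 = 5: Horner steps 2 → 6 → 1, so m(5) = 1.
  α_2 = 6: Horner steps 2 → 1 → 5, so m(6) = 5.
  α_3 = 4: Horner steps 2 → 4 → 1, so m(4) = 1.
  α_4 = 3: Horner steps 2 → 2 → 5, so m(3) = 5.
  α_5 = 1: Horner steps 2 → 5 → 4, so m(1) = 4.
  α_6 = 2: Horner steps 2 → 0 → 6, so m(2) = 6.
Codeword c = [1, 5, 1, 5, 4, 6] ∈ F_7^6.


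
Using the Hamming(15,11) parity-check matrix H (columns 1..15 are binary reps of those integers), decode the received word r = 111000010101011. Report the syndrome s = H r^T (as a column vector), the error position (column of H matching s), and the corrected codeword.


s = (1, 1, 1, 1)^T, error position = 15, corrected codeword c = 111000010101010

Compute s = H r^T mod 2 one row at a time:
  s_1 = 1 + 0 + 1 + 0 + 1 + 0 + 1 + 1 = 5 ≡ 1 (mod 2).
  s_2 = 0 + 0 + 0 + 0 + 1 + 0 + 1 + 1 = 3 ≡ 1 (mod 2).
  s_3 = 1 + 1 + 0 + 0 + 1 + 0 + 1 + 1 = 5 ≡ 1 (mod 2).
  s_4 = 1 + 1 + 0 + 0 + 0 + 0 + 0 + 1 = 3 ≡ 1 (mod 2).
s = (1, 1, 1, 1)^T — this equals column 15 of H (binary 1111), so error is at position 15.
Correct: flip bit 15 of r = 111000010101011 to get c = 111000010101010.


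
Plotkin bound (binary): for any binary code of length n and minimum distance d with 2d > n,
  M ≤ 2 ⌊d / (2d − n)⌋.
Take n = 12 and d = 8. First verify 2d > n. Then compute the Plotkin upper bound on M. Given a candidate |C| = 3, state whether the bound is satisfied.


Plotkin bound M ≤ 4; given |C| = 3 ≤ bound (satisfied).

Check applicability: 2d = 16, n = 12.
2d − n = 4 > 0, so Plotkin applies.
Compute d/(2d−n) = 8/4 ≈ 2.0000.
⌊d/(2d−n)⌋ = 2.
Plotkin bound: M ≤ 2·2 = 4.
Given |C| = 3, check: satisfied.
This |C| is below the Plotkin bound.


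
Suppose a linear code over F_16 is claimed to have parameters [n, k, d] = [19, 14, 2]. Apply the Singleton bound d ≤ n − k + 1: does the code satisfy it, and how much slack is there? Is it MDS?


Singleton RHS = n − k + 1 = 6, slack = 4, bound satisfied, not MDS.

Singleton bound: d ≤ n − k + 1.
Here n = 19, k = 14, so n − k + 1 = 6.
Given d = 2, check d ≤ 6: YES.
Slack = (n − k + 1) − d = 4.
The code is NOT MDS (slack = 4 > 0).
Description: the claimed parameters are [19, 14, 2]_16; such a code would be non-MDS.


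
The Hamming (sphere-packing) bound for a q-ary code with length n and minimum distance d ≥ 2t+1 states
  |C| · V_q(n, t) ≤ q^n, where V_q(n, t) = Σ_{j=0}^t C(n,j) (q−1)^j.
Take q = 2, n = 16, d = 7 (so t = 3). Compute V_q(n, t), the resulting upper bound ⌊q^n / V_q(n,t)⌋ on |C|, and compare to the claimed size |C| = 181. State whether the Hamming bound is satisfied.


V_q(n, t) = 697, q^n = 65536, Hamming bound = 94, |C| = 181 > bound (violated).

Step 1: Compute V_q(n, t) = Σ_{j=0}^3 C(n, j) (q−1)^j.
  j = 0: C(16,0)·(1)^0 = 1·1 = 1.
  j = 1: C(16,1)·(1)^1 = 16·1 = 16.
  j = 2: C(16,2)·(1)^2 = 120·1 = 120.
  j = 3: C(16,3)·(1)^3 = 560·1 = 560.
  V_q(n, t) = 1 + 16 + 120 + 560 = 697.
Step 2: q^n = 2^16 = 65536.
Step 3: Hamming bound ⌊q^n / V_q(n,t)⌋ = ⌊65536/697⌋ = 94.
Step 4: Compare |C| = 181 to 94: violated.
The claimed |C| lies above the Hamming bound, so no 2-ary code of length 16 with d ≥ 7 can have 181 codewords.


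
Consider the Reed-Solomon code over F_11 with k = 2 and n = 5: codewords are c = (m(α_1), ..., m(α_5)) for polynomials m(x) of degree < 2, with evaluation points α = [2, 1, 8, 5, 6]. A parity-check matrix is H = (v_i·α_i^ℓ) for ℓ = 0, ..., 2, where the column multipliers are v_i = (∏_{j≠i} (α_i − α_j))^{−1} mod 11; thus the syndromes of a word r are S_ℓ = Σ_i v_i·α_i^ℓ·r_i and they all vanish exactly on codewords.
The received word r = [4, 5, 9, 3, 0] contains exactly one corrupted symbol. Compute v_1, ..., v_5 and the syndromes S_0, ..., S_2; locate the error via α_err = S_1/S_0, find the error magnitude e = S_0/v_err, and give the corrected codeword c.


S = (8, 7, 2), error at position 4, error magnitude e = 2, c = [4, 5, 9, 1, 0].

Step 1: column multipliers v_i = (∏_{j≠i}(α_i − α_j))^{−1} mod 11.
  i = 1 (α = 2): (2−1)(2−8)(2−5)(2−6) = 1·(−6)·(−3)·(−4) = −72 ≡ 5, so v_1 = 5^{−1} = 9 (mod 11).
  i = 2 (α = 1): (1−2)(1−8)(1−5)(1−6) = (−1)·(−7)·(−4)·(−5) = 140 ≡ 8, so v_2 = 8^{−1} = 7 (mod 11).
  i = 3 (α = 8): (8−2)(8−1)(8−5)(8−6) = 6·7·3·2 = 252 ≡ 10, so v_3 = 10^{−1} = 10 (mod 11).
  i = 4 (α = 5): (5−2)(5−1)(5−8)(5−6) = 3·4·(−3)·(−1) = 36 ≡ 3, so v_4 = 3^{−1} = 4 (mod 11).
  i = 5 (α = 6): (6−2)(6−1)(6−8)(6−5) = 4·5·(−2)·1 = −40 ≡ 4, so v_5 = 4^{−1} = 3 (mod 11).
  v = [9, 7, 10, 4, 3].
Step 2: syndromes of r = [4, 5, 9, 3, 0] (all sums mod 11).
  S_0 = Σ v_i r_i = 9·4 + 7·5 + 10·9 + 4·3 + 3·0 = 173 ≡ 8.
  S_1 = Σ v_i α_i r_i = 9·2·4 + 7·1·5 + 10·8·9 + 4·5·3 + 3·6·0 = 887 ≡ 7.
  α_i^2 mod 11 = [4, 1, 9, 3, 3].
  S_2 = Σ v_i α_i^2 r_i = 9·4·4 + 7·1·5 + 10·9·9 + 4·3·3 + 3·3·0 = 1025 ≡ 2.
  S = (8, 7, 2) ≠ 0, so r is not a codeword (an error is present).
Step 3: locate the error. For a single error e at position i, S_ℓ = v_i·e·α_i^ℓ, so α_err = S_1/S_0.
  S_0^{−1} = 8^{−1} = 7 (mod 11), so α_err = 7·7 = 49 ≡ 5 = α_4. Error position i = 4.
  Consistency check: S_2/S_1 = 2·8 = 16 ≡ 5 = α_err ✓ (single-error assumption holds).
Step 4: error magnitude e = S_0/v_4 = S_0·∏_{j≠4}(α_4 − α_j) = 8·3 = 24 ≡ 2 (mod 11).
Step 5: correct position 4: c_4 = r_4 − e = 3 − 2 ≡ 1 (mod 11). Hence c = [4, 5, 9, 1, 0].
  Check: interpolating c through the α_i gives m(x) = 6 + 10·x (degree < 2) with m(α_i) = c_i for every i, so c is indeed a codeword.


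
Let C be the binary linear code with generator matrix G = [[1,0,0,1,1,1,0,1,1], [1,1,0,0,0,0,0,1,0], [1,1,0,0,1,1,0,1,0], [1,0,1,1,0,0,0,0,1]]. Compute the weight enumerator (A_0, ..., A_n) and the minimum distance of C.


Weight distribution: A_0 = 1, A_2 = 2, A_3 = 3, A_4 = 3, A_5 = 4, A_6 = 2, A_7 = 1. Minimum distance d = 2.

Enumerate all 2^4 = 16 messages m ∈ F_2^4.
For each, compute codeword c = mG in F_2^9, then tally its weight.
  m = 0000 → c = 000000000, weight = 0.
  m = 1000 → c = 100111011, weight = 6.
  m = 0100 → c = 110000010, weight = 3.
  m = 1100 → c = 010111001, weight = 5.
  m = 0010 → c = 110011010, weight = 5.
  m = 1010 → c = 010100001, weight = 3.
  m = 0110 → c = 000011000, weight = 2.
  m = 1110 → c = 100100011, weight = 4.
  m = 0001 → c = 101100001, weight = 4.
  m = 1001 → c = 001011010, weight = 4.
  m = 0101 → c = 011100011, weight = 5.
  m = 1101 → c = 111011000, weight = 5.
  m = 0011 → c = 011111011, weight = 7.
  m = 1011 → c = 111000000, weight = 3.
  m = 0111 → c = 101111001, weight = 6.
  m = 1111 → c = 001000010, weight = 2.
Tally weights:
  weight 0: 1 codewords.
  weight 2: 2 codewords.
  weight 3: 3 codewords.
  weight 4: 3 codewords.
  weight 5: 4 codewords.
  weight 6: 2 codewords.
  weight 7: 1 codewords.
Minimum distance d = smallest w > 0 with A_w > 0 = 2.
Sanity: Σ A_w = 16 = 2^4 = 16 ✓.


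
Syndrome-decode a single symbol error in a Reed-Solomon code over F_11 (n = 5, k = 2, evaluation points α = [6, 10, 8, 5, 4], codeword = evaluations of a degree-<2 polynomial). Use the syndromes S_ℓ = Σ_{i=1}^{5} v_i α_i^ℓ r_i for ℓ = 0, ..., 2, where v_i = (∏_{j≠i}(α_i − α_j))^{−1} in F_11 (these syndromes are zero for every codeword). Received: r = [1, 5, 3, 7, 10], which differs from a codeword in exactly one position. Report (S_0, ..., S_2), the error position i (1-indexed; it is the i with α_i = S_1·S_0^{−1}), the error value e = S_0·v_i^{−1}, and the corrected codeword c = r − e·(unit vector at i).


S = (1, 5, 3), error at position 4, error magnitude e = 7, c = [1, 5, 3, 0, 10].

Step 1: column multipliers v_i = (∏_{j≠i}(α_i − α_j))^{−1} mod 11.
  i = 1 (α = 6): (6−10)(6−8)(6−5)(6−4) = (−4)·(−2)·1·2 = 16 ≡ 5, so v_1 = 5^{−1} = 9 (mod 11).
  i = 2 (α = 10): (10−6)(10−8)(10−5)(10−4) = 4·2·5·6 = 240 ≡ 9, so v_2 = 9^{−1} = 5 (mod 11).
  i = 3 (α = 8): (8−6)(8−10)(8−5)(8−4) = 2·(−2)·3·4 = −48 ≡ 7, so v_3 = 7^{−1} = 8 (mod 11).
  i = 4 (α = 5): (5−6)(5−10)(5−8)(5−4) = (−1)·(−5)·(−3)·1 = −15 ≡ 7, so v_4 = 7^{−1} = 8 (mod 11).
  i = 5 (α = 4): (4−6)(4−10)(4−8)(4−5) = (−2)·(−6)·(−4)·(−1) = 48 ≡ 4, so v_5 = 4^{−1} = 3 (mod 11).
  v = [9, 5, 8, 8, 3].
Step 2: syndromes of r = [1, 5, 3, 7, 10] (all sums mod 11).
  S_0 = Σ v_i r_i = 9·1 + 5·5 + 8·3 + 8·7 + 3·10 = 144 ≡ 1.
  S_1 = Σ v_i α_i r_i = 9·6·1 + 5·10·5 + 8·8·3 + 8·5·7 + 3·4·10 = 896 ≡ 5.
  α_i^2 mod 11 = [3, 1, 9, 3, 5].
  S_2 = Σ v_i α_i^2 r_i = 9·3·1 + 5·1·5 + 8·9·3 + 8·3·7 + 3·5·10 = 586 ≡ 3.
  S = (1, 5, 3) ≠ 0, so r is not a codeword (an error is present).
Step 3: locate the error. For a single error e at position i, S_ℓ = v_i·e·α_i^ℓ, so α_err = S_1/S_0.
  S_0^{−1} = 1^{−1} = 1 (mod 11), so α_err = 5·1 = 5 ≡ 5 = α_4. Error position i = 4.
  Consistency check: S_2/S_1 = 3·9 = 27 ≡ 5 = α_err ✓ (single-error assumption holds).
Step 4: error magnitude e = S_0/v_4 = S_0·∏_{j≠4}(α_4 − α_j) = 1·7 = 7 ≡ 7 (mod 11).
Step 5: correct position 4: c_4 = r_4 − e = 7 − 7 ≡ 0 (mod 11). Hence c = [1, 5, 3, 0, 10].
  Check: interpolating c through the α_i gives m(x) = 6 + 1·x (degree < 2) with m(α_i) = c_i for every i, so c is indeed a codeword.
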